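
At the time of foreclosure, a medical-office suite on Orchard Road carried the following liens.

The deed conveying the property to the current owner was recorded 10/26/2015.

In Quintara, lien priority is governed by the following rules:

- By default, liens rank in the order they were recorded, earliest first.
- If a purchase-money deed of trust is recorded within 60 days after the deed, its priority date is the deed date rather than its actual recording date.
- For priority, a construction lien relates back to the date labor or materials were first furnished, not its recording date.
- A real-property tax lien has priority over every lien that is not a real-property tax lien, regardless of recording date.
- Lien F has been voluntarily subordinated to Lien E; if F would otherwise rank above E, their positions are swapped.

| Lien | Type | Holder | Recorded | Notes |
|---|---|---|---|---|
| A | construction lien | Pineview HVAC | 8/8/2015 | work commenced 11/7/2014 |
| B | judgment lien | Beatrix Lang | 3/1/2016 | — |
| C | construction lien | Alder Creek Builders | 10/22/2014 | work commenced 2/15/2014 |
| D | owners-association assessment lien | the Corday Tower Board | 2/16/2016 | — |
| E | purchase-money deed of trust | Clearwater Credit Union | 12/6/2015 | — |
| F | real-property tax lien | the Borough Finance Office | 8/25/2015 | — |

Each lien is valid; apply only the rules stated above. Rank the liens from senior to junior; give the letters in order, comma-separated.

First, effective dates: A's effective date is 11/7/2014, when work began; C relates back to 2/15/2014 (work commenced); E's effective date is the deed date, 10/26/2015.
As a real-property tax lien, F is senior to every other lien.
Ordering the rest by effective date: C (2/15/2014), A (11/7/2014), E (10/26/2015), D (2/16/2016), B (3/1/2016).
The subordination applies — F was senior to E — so F and E swap.

E, C, A, F, D, B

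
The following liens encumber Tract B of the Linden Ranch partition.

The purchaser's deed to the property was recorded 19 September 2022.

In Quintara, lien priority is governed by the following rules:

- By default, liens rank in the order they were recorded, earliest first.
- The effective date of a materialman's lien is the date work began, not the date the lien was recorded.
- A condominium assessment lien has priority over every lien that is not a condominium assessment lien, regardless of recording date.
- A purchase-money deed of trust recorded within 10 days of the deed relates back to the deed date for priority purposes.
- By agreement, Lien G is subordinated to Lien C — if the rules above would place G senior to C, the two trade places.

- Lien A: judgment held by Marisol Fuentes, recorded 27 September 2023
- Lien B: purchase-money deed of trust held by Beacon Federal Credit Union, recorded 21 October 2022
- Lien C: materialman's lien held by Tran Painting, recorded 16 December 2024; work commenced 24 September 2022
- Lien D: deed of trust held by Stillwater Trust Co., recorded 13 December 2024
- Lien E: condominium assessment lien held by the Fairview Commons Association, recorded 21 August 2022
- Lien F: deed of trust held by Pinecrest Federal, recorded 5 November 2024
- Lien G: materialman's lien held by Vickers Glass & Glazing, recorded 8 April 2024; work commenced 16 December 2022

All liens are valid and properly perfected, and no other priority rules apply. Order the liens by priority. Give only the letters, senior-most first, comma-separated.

First, effective dates: B was recorded 32 days after the deed — beyond 10 days — so no relation-back applies; C's effective date is 24 September 2022, when work began; G relates back to 16 December 2022 (work commenced).
As a condominium assessment lien, E is senior to every other lien.
The other liens, earliest effective date first: C (24 September 2022), B (21 October 2022), G (16 December 2022), A (27 September 2023), F (5 November 2024), D (13 December 2024).
G is already junior to C, so the subordination agreement changes nothing.

E, C, B, G, A, F, D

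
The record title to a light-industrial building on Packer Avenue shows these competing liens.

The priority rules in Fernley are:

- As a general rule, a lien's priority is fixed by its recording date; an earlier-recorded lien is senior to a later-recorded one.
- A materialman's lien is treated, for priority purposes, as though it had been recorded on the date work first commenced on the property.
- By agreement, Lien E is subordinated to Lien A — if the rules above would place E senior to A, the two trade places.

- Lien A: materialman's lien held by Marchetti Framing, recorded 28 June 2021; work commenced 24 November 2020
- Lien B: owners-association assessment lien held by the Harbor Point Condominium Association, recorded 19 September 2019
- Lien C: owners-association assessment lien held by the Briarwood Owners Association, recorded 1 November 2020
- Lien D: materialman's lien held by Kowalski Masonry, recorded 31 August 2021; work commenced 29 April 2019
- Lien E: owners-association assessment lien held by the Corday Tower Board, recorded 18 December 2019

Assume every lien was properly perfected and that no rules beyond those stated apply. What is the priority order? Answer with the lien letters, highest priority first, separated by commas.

Adjusting effective dates: A's effective date is 24 November 2020, when work began; D's effective date is 29 April 2019, when work began.
By effective date: D (29 April 2019), B (19 September 2019), E (18 December 2019), C (1 November 2020), A (24 November 2020).
Because E would otherwise rank above A, the subordination swaps them.

D, B, A, C, E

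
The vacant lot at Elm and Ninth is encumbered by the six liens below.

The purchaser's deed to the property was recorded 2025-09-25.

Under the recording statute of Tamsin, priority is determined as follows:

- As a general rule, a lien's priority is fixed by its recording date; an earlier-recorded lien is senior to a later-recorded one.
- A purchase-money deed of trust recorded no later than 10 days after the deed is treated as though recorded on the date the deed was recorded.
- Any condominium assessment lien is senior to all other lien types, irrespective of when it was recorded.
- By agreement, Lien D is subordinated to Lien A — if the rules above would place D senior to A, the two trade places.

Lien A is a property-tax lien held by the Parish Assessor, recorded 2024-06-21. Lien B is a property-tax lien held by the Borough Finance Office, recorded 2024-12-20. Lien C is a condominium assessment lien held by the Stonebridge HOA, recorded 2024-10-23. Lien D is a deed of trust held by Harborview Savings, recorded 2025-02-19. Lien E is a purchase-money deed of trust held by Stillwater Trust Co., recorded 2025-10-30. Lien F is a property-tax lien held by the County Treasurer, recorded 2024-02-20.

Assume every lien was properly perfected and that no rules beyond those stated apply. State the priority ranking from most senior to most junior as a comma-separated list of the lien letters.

C, F, A, B, D, E

Effective dates after the stated exceptions: E was recorded 35 days after the deed, outside the 10-day window, so it keeps its recording date.
C is a condominium assessment lien, so it outranks all other liens regardless of date.
The other liens, earliest effective date first: F (2024-02-20), A (2024-06-21), B (2024-12-20), D (2025-02-19), E (2025-10-30).
D is already junior to A, so the subordination agreement changes nothing.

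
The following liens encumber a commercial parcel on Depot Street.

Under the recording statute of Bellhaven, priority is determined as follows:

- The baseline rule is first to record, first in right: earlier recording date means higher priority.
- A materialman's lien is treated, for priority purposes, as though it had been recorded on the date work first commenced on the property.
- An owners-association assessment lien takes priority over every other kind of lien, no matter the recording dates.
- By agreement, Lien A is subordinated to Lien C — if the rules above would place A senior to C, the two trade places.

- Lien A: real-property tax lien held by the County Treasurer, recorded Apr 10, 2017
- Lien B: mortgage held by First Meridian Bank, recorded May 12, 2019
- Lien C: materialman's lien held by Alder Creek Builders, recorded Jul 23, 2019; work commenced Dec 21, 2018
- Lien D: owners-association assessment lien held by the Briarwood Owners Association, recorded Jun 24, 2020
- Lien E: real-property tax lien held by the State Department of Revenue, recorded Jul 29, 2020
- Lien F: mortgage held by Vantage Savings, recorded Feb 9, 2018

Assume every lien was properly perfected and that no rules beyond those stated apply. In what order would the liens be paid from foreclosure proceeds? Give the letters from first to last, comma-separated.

D, C, F, A, B, E

First, effective dates: C is treated as recorded Dec 21, 2018, the work-commencement date.
D is an owners-association assessment lien and takes priority over every other lien.
Ordering the rest by effective date: A (Apr 10, 2017), F (Feb 9, 2018), C (Dec 21, 2018), B (May 12, 2019), E (Jul 29, 2020).
A is senior to C before the subordination, so the two trade places.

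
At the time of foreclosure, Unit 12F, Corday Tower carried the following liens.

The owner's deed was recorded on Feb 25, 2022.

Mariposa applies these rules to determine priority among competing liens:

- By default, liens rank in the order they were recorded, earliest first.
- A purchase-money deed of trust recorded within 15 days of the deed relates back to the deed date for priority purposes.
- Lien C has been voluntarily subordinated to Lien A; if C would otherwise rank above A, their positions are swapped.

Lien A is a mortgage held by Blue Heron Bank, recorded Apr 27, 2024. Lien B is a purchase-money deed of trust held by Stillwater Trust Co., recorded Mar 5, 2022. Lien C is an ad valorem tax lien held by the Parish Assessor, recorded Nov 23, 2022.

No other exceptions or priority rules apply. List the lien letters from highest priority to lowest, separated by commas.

B, A, C

Adjusting effective dates: B relates back to the deed date Feb 25, 2022.
By effective date: B (Feb 25, 2022), C (Nov 23, 2022), A (Apr 27, 2024).
C would otherwise be senior to A, so under the subordination agreement C and A exchange positions.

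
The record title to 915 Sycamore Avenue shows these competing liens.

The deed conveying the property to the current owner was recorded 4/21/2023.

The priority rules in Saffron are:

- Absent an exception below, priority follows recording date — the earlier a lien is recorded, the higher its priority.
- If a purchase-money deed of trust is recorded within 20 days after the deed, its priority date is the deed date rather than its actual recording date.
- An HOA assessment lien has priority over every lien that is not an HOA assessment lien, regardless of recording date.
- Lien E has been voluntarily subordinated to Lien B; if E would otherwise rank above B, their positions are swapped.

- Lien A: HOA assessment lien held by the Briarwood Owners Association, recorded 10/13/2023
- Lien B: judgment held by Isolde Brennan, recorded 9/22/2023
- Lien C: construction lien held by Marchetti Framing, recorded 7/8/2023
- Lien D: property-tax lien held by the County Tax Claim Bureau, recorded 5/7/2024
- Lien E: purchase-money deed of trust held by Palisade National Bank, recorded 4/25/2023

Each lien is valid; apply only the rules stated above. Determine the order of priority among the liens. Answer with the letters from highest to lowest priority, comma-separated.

A, B, C, E, D

Adjusting effective dates: E relates back to the deed date 4/21/2023.
A is an HOA assessment lien and takes priority over every other lien.
Ordering the rest by effective date: E (4/21/2023), C (7/8/2023), B (9/22/2023), D (5/7/2024).
The subordination applies — E was senior to B — so E and B swap.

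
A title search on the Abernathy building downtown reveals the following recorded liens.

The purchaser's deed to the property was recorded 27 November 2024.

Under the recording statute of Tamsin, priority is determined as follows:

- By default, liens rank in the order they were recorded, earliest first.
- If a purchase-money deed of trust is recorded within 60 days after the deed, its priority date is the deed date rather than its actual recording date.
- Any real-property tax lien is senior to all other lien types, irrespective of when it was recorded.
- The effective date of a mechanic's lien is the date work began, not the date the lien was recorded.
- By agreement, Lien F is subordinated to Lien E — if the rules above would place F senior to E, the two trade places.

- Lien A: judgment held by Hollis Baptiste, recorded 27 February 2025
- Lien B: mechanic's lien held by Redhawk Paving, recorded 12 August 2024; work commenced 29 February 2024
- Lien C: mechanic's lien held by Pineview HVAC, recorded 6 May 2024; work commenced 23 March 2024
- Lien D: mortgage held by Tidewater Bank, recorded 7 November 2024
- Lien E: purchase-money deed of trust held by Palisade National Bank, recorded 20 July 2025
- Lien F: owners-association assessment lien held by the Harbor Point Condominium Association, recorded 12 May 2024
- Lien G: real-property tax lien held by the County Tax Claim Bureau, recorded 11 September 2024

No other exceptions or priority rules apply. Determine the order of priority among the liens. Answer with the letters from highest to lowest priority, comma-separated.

G, B, C, E, D, A, F

Effective dates after the stated exceptions: B relates back to 29 February 2024 (work commenced); C relates back to 23 March 2024 (work commenced); E was recorded 235 days after the deed, outside the 60-day window, so it keeps its recording date.
As a real-property tax lien, G is senior to every other lien.
Ordering the rest by effective date: B (29 February 2024), C (23 March 2024), F (12 May 2024), D (7 November 2024), A (27 February 2025), E (20 July 2025).
F would otherwise be senior to E, so under the subordination agreement F and E exchange positions.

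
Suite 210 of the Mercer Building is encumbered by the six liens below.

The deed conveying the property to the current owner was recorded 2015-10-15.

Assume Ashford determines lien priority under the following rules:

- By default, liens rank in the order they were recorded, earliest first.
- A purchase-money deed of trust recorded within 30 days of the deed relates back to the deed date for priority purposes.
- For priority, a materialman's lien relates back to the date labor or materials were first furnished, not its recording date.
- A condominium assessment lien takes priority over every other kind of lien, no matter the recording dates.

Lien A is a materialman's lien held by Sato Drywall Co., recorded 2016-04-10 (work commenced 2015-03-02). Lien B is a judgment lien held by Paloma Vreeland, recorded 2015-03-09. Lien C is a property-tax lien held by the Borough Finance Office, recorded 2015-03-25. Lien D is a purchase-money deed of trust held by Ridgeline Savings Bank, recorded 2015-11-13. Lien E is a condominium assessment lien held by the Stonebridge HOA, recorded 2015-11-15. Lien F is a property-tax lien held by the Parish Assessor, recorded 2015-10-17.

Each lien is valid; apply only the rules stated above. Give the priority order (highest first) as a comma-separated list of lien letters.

E, A, B, C, D, F

First, effective dates: A is treated as recorded 2015-03-02, the work-commencement date; D was recorded within the 30-day window, so its effective date is the deed date 2015-10-15.
E is a condominium assessment lien and takes priority over every other lien.
The other liens, earliest effective date first: A (2015-03-02), B (2015-03-09), C (2015-03-25), D (2015-10-15), F (2015-10-17).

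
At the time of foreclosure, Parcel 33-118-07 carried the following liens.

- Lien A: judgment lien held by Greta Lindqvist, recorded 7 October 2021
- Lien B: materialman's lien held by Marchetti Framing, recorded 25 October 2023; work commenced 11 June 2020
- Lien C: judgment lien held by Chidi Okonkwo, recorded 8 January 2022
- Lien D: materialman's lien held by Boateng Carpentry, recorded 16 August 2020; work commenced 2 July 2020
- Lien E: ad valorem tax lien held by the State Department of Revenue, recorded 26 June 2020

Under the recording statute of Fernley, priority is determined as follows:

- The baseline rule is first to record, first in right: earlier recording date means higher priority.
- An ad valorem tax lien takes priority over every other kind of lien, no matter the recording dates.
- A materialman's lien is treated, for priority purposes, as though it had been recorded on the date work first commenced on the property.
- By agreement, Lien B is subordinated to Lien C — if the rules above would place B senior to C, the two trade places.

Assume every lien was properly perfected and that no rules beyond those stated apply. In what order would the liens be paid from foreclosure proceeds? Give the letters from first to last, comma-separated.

E, C, D, A, B

First, effective dates: B is treated as recorded 11 June 2020, the work-commencement date; D is treated as recorded 2 July 2020, the work-commencement date.
E is an ad valorem tax lien, so it outranks all other liens regardless of date.
The other liens, earliest effective date first: B (11 June 2020), D (2 July 2020), A (7 October 2021), C (8 January 2022).
Because B would otherwise rank above C, the subordination swaps them.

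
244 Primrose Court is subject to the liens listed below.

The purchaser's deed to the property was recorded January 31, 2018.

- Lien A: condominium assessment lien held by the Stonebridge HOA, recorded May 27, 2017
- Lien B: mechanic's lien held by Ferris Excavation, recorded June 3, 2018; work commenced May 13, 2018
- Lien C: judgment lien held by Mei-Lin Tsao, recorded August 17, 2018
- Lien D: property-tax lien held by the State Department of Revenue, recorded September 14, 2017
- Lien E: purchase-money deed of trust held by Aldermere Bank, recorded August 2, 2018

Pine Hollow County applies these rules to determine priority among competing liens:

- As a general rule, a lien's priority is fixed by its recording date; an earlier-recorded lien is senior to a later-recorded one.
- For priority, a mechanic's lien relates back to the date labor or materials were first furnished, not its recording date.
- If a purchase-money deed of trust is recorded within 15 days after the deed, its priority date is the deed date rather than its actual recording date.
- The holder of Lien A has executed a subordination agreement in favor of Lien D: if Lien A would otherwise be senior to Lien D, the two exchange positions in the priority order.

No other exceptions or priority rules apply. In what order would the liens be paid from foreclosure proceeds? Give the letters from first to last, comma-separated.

Effective dates: B is treated as recorded May 13, 2018, the work-commencement date; E was recorded 183 days after the deed, outside the 15-day window, so it keeps its recording date.
Ordering by effective date: A (May 27, 2017), D (September 14, 2017), B (May 13, 2018), E (August 2, 2018), C (August 17, 2018).
A is senior to D before the subordination, so the two trade places.

D, A, B, E, C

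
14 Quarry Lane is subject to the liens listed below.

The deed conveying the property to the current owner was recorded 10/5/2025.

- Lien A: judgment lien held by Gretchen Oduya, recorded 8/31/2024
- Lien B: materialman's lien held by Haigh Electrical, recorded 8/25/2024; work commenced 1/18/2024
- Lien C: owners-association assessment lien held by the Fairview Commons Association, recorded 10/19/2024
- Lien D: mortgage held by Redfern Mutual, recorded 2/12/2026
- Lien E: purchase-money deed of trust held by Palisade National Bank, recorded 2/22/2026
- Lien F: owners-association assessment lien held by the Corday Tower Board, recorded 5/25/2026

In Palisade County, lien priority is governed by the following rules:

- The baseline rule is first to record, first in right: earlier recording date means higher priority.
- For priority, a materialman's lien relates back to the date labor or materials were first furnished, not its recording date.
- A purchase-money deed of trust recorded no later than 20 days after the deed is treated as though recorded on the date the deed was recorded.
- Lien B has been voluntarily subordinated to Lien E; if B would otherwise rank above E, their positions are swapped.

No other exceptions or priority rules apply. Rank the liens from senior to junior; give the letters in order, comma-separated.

E, A, C, D, B, F

First, effective dates: B's effective date is 1/18/2024, when work began; E was recorded 140 days after the deed — beyond 20 days — so no relation-back applies.
By effective date: B (1/18/2024), A (8/31/2024), C (10/19/2024), D (2/12/2026), E (2/22/2026), F (5/25/2026).
Because B would otherwise rank above E, the subordination swaps them.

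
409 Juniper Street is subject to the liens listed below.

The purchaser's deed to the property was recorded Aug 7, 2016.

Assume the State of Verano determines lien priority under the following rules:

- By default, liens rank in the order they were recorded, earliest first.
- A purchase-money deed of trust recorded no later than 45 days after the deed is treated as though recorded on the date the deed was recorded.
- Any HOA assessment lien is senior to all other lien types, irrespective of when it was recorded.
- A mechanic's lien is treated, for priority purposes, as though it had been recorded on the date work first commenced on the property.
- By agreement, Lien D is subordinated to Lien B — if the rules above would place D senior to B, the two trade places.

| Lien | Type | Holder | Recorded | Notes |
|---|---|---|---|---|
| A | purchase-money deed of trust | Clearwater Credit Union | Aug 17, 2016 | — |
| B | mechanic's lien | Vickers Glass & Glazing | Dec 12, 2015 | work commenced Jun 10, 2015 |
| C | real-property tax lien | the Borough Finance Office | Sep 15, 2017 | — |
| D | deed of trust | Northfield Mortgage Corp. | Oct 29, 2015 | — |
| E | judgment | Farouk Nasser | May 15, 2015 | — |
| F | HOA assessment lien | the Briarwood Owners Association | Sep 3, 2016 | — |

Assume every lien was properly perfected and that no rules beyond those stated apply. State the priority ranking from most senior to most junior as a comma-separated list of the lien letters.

Effective dates: A's effective date is the deed date, Aug 7, 2016; B's effective date is Jun 10, 2015, when work began.
F is an HOA assessment lien and takes priority over every other lien.
Remaining liens by effective date: E (May 15, 2015), B (Jun 10, 2015), D (Oct 29, 2015), A (Aug 7, 2016), C (Sep 15, 2017).
D is already junior to B, so the subordination agreement changes nothing.

F, E, B, D, A, C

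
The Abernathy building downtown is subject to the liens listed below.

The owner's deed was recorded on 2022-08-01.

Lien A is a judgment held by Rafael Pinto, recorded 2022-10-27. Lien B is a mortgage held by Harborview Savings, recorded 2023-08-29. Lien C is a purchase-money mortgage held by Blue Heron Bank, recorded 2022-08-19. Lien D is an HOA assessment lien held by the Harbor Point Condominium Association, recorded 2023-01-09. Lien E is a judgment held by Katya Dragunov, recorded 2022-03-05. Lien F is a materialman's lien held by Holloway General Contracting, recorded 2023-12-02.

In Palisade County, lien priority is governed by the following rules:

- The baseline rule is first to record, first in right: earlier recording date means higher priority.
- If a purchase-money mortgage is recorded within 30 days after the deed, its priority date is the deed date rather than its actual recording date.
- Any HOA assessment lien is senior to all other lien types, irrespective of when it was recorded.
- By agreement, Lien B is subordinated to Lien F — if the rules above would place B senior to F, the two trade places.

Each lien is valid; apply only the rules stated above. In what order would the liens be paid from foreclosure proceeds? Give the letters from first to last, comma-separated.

Adjusting effective dates: C was recorded within the 30-day window, so its effective date is the deed date 2022-08-01.
As an HOA assessment lien, D is senior to every other lien.
Remaining liens by effective date: E (2022-03-05), C (2022-08-01), A (2022-10-27), B (2023-08-29), F (2023-12-02).
The subordination applies — B was senior to F — so B and F swap.

D, E, C, A, F, B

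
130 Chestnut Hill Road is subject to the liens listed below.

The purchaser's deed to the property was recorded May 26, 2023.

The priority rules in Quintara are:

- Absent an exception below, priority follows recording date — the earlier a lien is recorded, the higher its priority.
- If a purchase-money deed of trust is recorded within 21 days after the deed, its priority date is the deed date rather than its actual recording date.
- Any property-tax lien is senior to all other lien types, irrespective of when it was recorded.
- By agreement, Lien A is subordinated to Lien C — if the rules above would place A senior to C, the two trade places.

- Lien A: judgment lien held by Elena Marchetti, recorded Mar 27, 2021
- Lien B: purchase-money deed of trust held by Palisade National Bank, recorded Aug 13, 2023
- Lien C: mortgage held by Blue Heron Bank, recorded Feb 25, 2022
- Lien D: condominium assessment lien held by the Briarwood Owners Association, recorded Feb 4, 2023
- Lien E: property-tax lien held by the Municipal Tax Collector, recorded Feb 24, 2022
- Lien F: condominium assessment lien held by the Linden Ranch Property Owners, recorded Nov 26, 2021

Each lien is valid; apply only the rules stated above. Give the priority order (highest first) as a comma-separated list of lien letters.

Adjusting effective dates: B was recorded 79 days after the deed — beyond 21 days — so no relation-back applies.
As a property-tax lien, E is senior to every other lien.
Ordering the rest by effective date: A (Mar 27, 2021), F (Nov 26, 2021), C (Feb 25, 2022), D (Feb 4, 2023), B (Aug 13, 2023).
A is senior to C before the subordination, so the two trade places.

E, C, F, A, D, B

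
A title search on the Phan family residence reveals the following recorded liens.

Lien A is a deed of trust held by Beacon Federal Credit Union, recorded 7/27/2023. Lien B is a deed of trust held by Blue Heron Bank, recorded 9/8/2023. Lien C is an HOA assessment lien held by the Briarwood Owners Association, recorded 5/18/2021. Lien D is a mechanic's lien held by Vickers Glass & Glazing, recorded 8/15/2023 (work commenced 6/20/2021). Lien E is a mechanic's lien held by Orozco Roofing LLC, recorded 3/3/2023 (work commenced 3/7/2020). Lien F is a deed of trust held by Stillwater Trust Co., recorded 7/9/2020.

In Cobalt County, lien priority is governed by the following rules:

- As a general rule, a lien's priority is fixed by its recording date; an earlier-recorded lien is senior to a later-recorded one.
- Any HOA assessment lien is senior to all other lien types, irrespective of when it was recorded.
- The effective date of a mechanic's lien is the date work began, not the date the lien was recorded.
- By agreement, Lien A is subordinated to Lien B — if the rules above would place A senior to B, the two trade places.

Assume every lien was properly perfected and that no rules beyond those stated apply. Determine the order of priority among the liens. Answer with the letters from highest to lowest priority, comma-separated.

C, E, F, D, B, A

Adjusting effective dates: D is treated as recorded 6/20/2021, the work-commencement date; E relates back to 3/7/2020 (work commenced).
C, as an HOA assessment lien, has superpriority and ranks first.
The other liens, earliest effective date first: E (3/7/2020), F (7/9/2020), D (6/20/2021), A (7/27/2023), B (9/8/2023).
Because A would otherwise rank above B, the subordination swaps them.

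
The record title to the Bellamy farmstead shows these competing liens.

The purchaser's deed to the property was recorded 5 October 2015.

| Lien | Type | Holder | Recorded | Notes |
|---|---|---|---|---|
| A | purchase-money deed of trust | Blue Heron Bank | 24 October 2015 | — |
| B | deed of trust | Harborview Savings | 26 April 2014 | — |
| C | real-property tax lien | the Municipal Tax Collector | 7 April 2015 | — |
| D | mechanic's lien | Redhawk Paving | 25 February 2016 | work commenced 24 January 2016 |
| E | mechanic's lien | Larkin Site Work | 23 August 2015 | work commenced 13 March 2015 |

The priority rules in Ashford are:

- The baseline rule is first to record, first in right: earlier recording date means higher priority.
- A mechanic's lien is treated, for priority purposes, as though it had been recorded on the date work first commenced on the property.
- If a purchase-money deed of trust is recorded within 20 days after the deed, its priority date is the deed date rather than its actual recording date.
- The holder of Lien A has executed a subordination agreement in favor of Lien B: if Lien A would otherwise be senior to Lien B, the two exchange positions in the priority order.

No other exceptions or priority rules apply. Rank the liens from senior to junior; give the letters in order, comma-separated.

Effective dates: A relates back to the deed date 5 October 2015; D relates back to 24 January 2016 (work commenced); E is treated as recorded 13 March 2015, the work-commencement date.
By effective date, earliest first: B (26 April 2014), E (13 March 2015), C (7 April 2015), A (5 October 2015), D (24 January 2016).
A is already junior to B, so the subordination agreement changes nothing.

B, E, C, A, D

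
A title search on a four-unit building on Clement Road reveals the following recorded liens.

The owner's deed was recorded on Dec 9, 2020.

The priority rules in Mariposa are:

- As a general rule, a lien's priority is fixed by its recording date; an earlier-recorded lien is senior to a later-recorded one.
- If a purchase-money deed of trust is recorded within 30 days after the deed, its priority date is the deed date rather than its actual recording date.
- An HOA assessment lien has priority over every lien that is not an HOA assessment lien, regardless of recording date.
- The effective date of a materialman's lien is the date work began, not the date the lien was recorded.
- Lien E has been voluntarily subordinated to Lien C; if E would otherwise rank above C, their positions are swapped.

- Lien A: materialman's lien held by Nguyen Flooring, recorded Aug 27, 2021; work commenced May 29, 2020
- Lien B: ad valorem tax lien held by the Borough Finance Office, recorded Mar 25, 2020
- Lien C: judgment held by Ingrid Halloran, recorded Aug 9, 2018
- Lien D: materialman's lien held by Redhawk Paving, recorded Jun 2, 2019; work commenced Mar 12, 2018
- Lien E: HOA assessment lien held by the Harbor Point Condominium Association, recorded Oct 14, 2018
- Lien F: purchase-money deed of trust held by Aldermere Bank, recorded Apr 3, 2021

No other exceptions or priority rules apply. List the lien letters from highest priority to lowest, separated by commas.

Effective dates: A's effective date is May 29, 2020, when work began; D's effective date is Mar 12, 2018, when work began; F was recorded 115 days after the deed — beyond 30 days — so no relation-back applies.
E, as an HOA assessment lien, has superpriority and ranks first.
Among the remaining liens, by effective date: D (Mar 12, 2018), C (Aug 9, 2018), B (Mar 25, 2020), A (May 29, 2020), F (Apr 3, 2021).
E would otherwise be senior to C, so under the subordination agreement E and C exchange positions.

C, D, E, B, A, F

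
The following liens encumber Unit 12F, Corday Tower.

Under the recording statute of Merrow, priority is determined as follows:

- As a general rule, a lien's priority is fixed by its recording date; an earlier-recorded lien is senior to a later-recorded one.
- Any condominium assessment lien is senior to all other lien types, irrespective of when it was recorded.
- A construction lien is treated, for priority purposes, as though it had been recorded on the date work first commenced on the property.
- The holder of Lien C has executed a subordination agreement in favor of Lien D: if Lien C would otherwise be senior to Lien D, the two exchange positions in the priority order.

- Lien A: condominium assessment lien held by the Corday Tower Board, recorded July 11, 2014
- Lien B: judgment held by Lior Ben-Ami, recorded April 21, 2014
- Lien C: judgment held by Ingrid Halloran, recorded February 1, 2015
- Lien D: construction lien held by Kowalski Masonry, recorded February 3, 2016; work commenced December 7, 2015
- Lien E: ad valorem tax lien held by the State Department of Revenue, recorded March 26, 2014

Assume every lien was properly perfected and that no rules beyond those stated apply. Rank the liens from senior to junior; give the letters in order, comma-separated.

Effective dates after the stated exceptions: D relates back to December 7, 2015 (work commenced).
A, as a condominium assessment lien, has superpriority and ranks first.
Ordering the rest by effective date: E (March 26, 2014), B (April 21, 2014), C (February 1, 2015), D (December 7, 2015).
C would otherwise be senior to D, so under the subordination agreement C and D exchange positions.

A, E, B, D, C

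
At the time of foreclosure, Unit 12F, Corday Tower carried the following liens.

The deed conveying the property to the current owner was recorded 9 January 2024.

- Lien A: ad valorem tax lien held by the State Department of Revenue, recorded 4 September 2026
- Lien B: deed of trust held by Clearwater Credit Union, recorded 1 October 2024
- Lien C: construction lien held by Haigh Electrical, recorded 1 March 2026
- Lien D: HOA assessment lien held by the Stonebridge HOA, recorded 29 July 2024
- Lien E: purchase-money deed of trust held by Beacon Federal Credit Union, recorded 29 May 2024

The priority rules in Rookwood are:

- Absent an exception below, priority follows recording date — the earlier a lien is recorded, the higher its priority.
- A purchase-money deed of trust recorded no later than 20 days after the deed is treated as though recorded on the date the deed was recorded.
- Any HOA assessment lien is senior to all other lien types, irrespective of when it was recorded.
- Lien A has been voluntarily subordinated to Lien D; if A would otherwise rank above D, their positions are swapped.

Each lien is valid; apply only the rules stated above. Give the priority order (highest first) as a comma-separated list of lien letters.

Effective dates after the stated exceptions: E missed the 20-day window (141 days after the deed), so its recording date stands.
D is an HOA assessment lien and takes priority over every other lien.
Remaining liens by effective date: E (29 May 2024), B (1 October 2024), C (1 March 2026), A (4 September 2026).
A already ranks below D; the subordination has no effect.

D, E, B, C, A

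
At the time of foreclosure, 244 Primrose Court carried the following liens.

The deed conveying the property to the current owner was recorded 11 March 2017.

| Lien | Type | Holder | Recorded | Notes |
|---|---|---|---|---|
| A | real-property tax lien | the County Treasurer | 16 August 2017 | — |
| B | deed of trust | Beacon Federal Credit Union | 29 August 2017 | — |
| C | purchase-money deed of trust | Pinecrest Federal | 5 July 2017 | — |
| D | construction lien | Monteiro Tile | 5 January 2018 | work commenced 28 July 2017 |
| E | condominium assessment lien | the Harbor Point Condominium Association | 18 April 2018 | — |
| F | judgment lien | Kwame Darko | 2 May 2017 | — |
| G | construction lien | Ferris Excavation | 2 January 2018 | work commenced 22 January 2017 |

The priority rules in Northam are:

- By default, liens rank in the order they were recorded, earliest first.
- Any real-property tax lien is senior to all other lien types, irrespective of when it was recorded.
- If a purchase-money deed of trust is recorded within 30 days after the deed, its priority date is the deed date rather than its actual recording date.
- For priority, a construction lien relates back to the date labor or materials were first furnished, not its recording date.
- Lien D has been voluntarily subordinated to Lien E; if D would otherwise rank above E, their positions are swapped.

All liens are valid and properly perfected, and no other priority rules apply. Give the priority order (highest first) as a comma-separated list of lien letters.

Adjusting effective dates: C missed the 30-day window (116 days after the deed), so its recording date stands; D's effective date is 28 July 2017, when work began; G relates back to 22 January 2017 (work commenced).
A is a real-property tax lien and takes priority over every other lien.
The other liens, earliest effective date first: G (22 January 2017), F (2 May 2017), C (5 July 2017), D (28 July 2017), B (29 August 2017), E (18 April 2018).
The subordination applies — D was senior to E — so D and E swap.

A, G, F, C, E, B, D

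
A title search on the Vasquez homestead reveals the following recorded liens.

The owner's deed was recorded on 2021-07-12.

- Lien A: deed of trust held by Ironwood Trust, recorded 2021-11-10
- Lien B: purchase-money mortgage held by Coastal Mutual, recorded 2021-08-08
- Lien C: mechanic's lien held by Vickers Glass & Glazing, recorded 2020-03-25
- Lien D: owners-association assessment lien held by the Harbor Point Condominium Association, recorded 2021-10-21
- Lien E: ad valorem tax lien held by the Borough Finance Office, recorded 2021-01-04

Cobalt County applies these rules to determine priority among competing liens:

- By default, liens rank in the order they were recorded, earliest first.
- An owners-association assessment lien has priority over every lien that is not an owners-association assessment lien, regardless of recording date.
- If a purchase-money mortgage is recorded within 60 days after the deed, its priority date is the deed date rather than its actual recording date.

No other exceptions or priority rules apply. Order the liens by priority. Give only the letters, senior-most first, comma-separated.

D, C, E, B, A

Effective dates after the stated exceptions: B was recorded within the 60-day window, so its effective date is the deed date 2021-07-12.
D is an owners-association assessment lien and takes priority over every other lien.
Remaining liens by effective date: C (2020-03-25), E (2021-01-04), B (2021-07-12), A (2021-11-10).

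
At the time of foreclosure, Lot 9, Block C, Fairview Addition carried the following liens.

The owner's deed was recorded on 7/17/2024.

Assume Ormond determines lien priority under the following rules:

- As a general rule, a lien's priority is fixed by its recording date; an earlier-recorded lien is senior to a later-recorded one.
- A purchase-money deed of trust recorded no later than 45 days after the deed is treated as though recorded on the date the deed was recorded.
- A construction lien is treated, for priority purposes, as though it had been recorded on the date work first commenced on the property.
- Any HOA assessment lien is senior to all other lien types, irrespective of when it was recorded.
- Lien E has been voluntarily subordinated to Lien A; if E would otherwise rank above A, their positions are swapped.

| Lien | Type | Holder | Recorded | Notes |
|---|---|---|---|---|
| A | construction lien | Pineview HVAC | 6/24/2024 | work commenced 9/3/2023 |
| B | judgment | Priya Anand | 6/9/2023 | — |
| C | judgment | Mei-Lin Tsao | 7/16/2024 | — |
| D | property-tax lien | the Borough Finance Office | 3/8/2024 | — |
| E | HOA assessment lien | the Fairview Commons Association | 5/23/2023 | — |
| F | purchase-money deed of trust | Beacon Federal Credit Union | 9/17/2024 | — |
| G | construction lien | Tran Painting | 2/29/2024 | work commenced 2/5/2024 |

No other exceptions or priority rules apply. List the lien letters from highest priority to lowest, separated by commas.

Adjusting effective dates: A is treated as recorded 9/3/2023, the work-commencement date; F was recorded 62 days after the deed — beyond 45 days — so no relation-back applies; G is treated as recorded 2/5/2024, the work-commencement date.
E is an HOA assessment lien, so it outranks all other liens regardless of date.
Remaining liens by effective date: B (6/9/2023), A (9/3/2023), G (2/5/2024), D (3/8/2024), C (7/16/2024), F (9/17/2024).
The subordination applies — E was senior to A — so E and A swap.

A, B, E, G, D, C, F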